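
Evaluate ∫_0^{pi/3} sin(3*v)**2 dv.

Use the identity sin^2(3*v) = (1 - cos(6*v))/2.
An antiderivative is F(v) = v/2 - sin(6*v)/12.
Then F(pi/3) - F(0) = (pi/6) - (0) = pi/6.

pi/6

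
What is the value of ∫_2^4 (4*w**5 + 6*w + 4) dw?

By the power rule, an antiderivative is F(w) = 2*w**6/3 + 3*w**2 + 4*w.
Then F(4) - F(2) = (8384/3) - (188/3) = 2732.

2732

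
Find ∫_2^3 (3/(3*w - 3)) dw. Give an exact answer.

log(2)

An antiderivative is F(w) = log(3*w - 3).
Then F(3) - F(2) = (log(6)) - (log(3)) = log(2).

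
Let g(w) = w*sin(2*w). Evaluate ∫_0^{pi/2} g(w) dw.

Integrate by parts once (u = w, dv = sin(2*w) dw).
An antiderivative is F(w) = -w*cos(2*w)/2 + sin(2*w)/4.
Then F(pi/2) - F(0) = (pi/4) - (0) = pi/4.

pi/4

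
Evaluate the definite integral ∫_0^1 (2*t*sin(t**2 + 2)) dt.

cos(2) - cos(3)

Let u = t**2 + 2, so du = 2*t dt. When t = 0, u = 2; when t = 1, u = 3.
The integral becomes ∫ sin(u) du from 2 to 3, with antiderivative -cos(u).
Back in t: F(t) = -cos(t**2 + 2).
Then F(1) - F(0) = (-cos(3)) - (-cos(2)) = cos(2) - cos(3).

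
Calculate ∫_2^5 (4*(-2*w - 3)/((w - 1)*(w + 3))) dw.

-19*log(2) + 3*log(5)

Factor the denominator: w**2 + 2*w - 3 = (w + 3)(w - 1).
Partial fractions: 4*(-2*w - 3)/((w - 1)*(w + 3)) = -3/(w + 3) - 5/(w - 1).
An antiderivative is F(w) = -5*log(w - 1) - 3*log(w + 3).
Then F(5) - F(2) = (-19*log(2)) - (-3*log(5)) = -19*log(2) + 3*log(5).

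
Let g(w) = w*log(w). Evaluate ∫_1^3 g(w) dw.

Integrate by parts once (u = ln w, dv = w dw).
An antiderivative is F(w) = w**2*(2*log(w) - 1)/4.
Then F(3) - F(1) = (-9/4 + 9*log(3)/2) - (-1/4) = -2 + 9*log(3)/2.

-2 + 9*log(3)/2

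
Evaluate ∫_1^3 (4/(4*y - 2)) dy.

log(5)

An antiderivative is F(y) = log(4*y - 2).
Then F(3) - F(1) = (log(10)) - (log(2)) = log(5).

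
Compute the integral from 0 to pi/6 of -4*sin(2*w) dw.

An antiderivative is F(w) = 2*cos(2*w).
Then F(pi/6) - F(0) = (1) - (2) = -1.

-1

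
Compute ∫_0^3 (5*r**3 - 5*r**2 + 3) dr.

261/4

By the power rule, an antiderivative is F(r) = 5*r**4/4 - 5*r**3/3 + 3*r.
Then F(3) - F(0) = (261/4) - (0) = 261/4.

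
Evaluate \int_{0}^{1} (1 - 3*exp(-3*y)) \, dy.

An antiderivative is F(y) = y + exp(-3*y).
Then F(1) - F(0) = (exp(-3) + 1) - (1) = exp(-3).

exp(-3)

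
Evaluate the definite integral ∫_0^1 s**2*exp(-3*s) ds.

2/27 - 17*exp(-3)/27

Integrate by parts twice (u = s^2, dv = exp(-3*s) ds).
An antiderivative is F(s) = (-9*s**2 - 6*s - 2)*exp(-3*s)/27.
Then F(1) - F(0) = (-17*exp(-3)/27) - (-2/27) = 2/27 - 17*exp(-3)/27.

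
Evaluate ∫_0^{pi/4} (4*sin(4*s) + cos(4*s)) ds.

2

An antiderivative is F(s) = sin(4*s)/4 - cos(4*s).
Then F(pi/4) - F(0) = (1) - (-1) = 2.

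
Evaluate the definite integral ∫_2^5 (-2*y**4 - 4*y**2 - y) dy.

-14037/10

By the power rule, an antiderivative is F(y) = -2*y**5/5 - 4*y**3/3 - y**2/2.
Then F(5) - F(2) = (-8575/6) - (-382/15) = -14037/10.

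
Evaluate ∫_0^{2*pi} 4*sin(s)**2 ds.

Use the identity sin^2(s) = (1 - cos(2*s))/2.
An antiderivative is F(s) = 2*s - sin(2*s).
Then F(2*pi) - F(0) = (4*pi) - (0) = 4*pi.

4*pi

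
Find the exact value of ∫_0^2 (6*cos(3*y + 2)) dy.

-2*sin(2) + 2*sin(8)

Let u = 3*y + 2, so du = 3 dy. When y = 0, u = 2; when y = 2, u = 8.
The integral becomes 2·∫ cos(u) du from 2 to 8, with antiderivative 2*sin(u).
Back in y: F(y) = 2*sin(3*y + 2).
Then F(2) - F(0) = (2*sin(8)) - (2*sin(2)) = -2*sin(2) + 2*sin(8).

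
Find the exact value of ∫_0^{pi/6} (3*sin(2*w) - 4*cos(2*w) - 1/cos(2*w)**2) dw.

3/4 - 3*sqrt(3)/2

An antiderivative is F(w) = -2*sin(2*w) - 3*cos(2*w)/2 - tan(2*w)/2.
Then F(pi/6) - F(0) = (-3*sqrt(3)/2 - 3/4) - (-3/2) = 3/4 - 3*sqrt(3)/2.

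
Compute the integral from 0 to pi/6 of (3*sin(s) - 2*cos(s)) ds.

2 - 3*sqrt(3)/2

An antiderivative is F(s) = -2*sin(s) - 3*cos(s).
Then F(pi/6) - F(0) = (-3*sqrt(3)/2 - 1) - (-3) = 2 - 3*sqrt(3)/2.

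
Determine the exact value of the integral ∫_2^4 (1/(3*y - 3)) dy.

log(3)/3

An antiderivative is F(y) = log(3*y - 3)/3.
Then F(4) - F(2) = (2*log(3)/3) - (log(3)/3) = log(3)/3.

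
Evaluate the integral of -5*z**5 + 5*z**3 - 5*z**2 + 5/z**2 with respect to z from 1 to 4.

By the power rule, an antiderivative is F(z) = -5*z**6/6 + 5*z**4/4 - 5*z**3/3 - 5/z.
Then F(4) - F(1) = (-12805/4) - (-25/4) = -3195.

-3195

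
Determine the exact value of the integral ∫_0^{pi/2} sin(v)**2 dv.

Use the identity sin^2(v) = (1 - cos(2*v))/2.
An antiderivative is F(v) = v/2 - sin(2*v)/4.
Then F(pi/2) - F(0) = (pi/4) - (0) = pi/4.

pi/4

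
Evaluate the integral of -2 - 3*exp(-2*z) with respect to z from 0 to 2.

An antiderivative is F(z) = -2*z + 3*exp(-2*z)/2.
Then F(2) - F(0) = (-4 + 3*exp(-4)/2) - (3/2) = -11/2 + 3*exp(-4)/2.

-11/2 + 3*exp(-4)/2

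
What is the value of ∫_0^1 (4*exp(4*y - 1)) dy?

-(1 - exp(4))*exp(-1)

Let u = 4*y - 1, so du = 4 dy. When y = 0, u = -1; when y = 1, u = 3.
The integral becomes ∫ exp(u) du from -1 to 3, with antiderivative exp(u).
Back in y: F(y) = exp(4*y - 1).
Then F(1) - F(0) = (exp(3)) - (exp(-1)) = -(1 - exp(4))*exp(-1).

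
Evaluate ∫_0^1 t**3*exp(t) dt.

Integrate by parts 3 times (u = t^3, dv = exp(t) dt).
An antiderivative is F(t) = (t**3 - 3*t**2 + 6*t - 6)*exp(t).
Then F(1) - F(0) = (-2*E) - (-6) = 6 - 2*E.

6 - 2*E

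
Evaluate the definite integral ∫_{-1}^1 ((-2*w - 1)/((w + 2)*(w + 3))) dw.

log(27/32)

Factor the denominator: w**2 + 5*w + 6 = (w + 3)(w + 2).
Partial fractions: (-2*w - 1)/((w + 2)*(w + 3)) = -5/(w + 3) + 3/(w + 2).
An antiderivative is F(w) = 3*log(w + 2) - 5*log(w + 3).
Then F(1) - F(-1) = (-10*log(2) + 3*log(3)) - (-log(32)) = log(27/32).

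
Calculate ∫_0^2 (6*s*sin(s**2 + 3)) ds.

Let u = s**2 + 3, so du = 2*s ds. When s = 0, u = 3; when s = 2, u = 7.
The integral becomes 3·∫ sin(u) du from 3 to 7, with antiderivative -3*cos(u).
Back in s: F(s) = -3*cos(s**2 + 3).
Then F(2) - F(0) = (-3*cos(7)) - (-3*cos(3)) = 3*cos(3) - 3*cos(7).

3*cos(3) - 3*cos(7)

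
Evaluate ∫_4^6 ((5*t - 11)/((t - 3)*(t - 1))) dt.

Factor the denominator: t**2 - 4*t + 3 = (t - 1)(t - 3).
Partial fractions: (5*t - 11)/((t - 3)*(t - 1)) = 3/(t - 1) + 2/(t - 3).
An antiderivative is F(t) = 2*log(t - 3) + 3*log(t - 1).
Then F(6) - F(4) = (2*log(3) + 3*log(5)) - (log(27)) = -log(3) + 3*log(5).

-log(3) + 3*log(5)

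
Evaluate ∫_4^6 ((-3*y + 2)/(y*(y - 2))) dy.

-log(6)

Factor the denominator: y**2 - 2*y = y(y - 2).
Partial fractions: (-3*y + 2)/(y*(y - 2)) = -1/y - 2/(y - 2).
An antiderivative is F(y) = -log(y) - 2*log(y - 2).
Then F(6) - F(4) = (-log(96)) - (-log(16)) = -log(6).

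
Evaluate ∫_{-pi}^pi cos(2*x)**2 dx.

pi

Use the identity cos^2(2*x) = (1 + cos(4*x))/2.
An antiderivative is F(x) = x/2 + sin(4*x)/8.
Then F(pi) - F(-pi) = (pi/2) - (-pi/2) = pi.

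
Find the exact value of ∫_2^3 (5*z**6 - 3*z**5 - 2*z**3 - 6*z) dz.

By the power rule, an antiderivative is F(z) = 5*z**7/7 - z**6/2 - z**4/2 - 3*z**2.
Then F(3) - F(2) = (7911/7) - (276/7) = 7635/7.

7635/7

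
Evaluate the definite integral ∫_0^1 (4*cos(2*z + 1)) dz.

Let u = 2*z + 1, so du = 2 dz. When z = 0, u = 1; when z = 1, u = 3.
The integral becomes 2·∫ cos(u) du from 1 to 3, with antiderivative 2*sin(u).
Back in z: F(z) = 2*sin(2*z + 1).
Then F(1) - F(0) = (2*sin(3)) - (2*sin(1)) = -2*sin(1) + 2*sin(3).

-2*sin(1) + 2*sin(3)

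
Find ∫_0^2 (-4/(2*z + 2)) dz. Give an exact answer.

-log(9)

An antiderivative is F(z) = -2*log(2*z + 2).
Then F(2) - F(0) = (-log(36)) - (-log(4)) = -log(9).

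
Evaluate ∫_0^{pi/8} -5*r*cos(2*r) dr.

Integrate by parts once (u = r, dv = -5*cos(2*r) dr).
An antiderivative is F(r) = -5*r*sin(2*r)/2 - 5*cos(2*r)/4.
Then F(pi/8) - F(0) = (5*sqrt(2)*(-4 - pi)/32) - (-5/4) = -5*sqrt(2)/8 - 5*sqrt(2)*pi/32 + 5/4.

-5*sqrt(2)/8 - 5*sqrt(2)*pi/32 + 5/4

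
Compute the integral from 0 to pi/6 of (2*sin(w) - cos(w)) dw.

An antiderivative is F(w) = -sin(w) - 2*cos(w).
Then F(pi/6) - F(0) = (-sqrt(3) - 1/2) - (-2) = 3/2 - sqrt(3).

3/2 - sqrt(3)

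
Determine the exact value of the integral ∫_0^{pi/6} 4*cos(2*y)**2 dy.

sqrt(3)/4 + pi/3

Use the identity cos^2(2*y) = (1 + cos(4*y))/2.
An antiderivative is F(y) = 2*y + sin(4*y)/2.
Then F(pi/6) - F(0) = (sqrt(3)/4 + pi/3) - (0) = sqrt(3)/4 + pi/3.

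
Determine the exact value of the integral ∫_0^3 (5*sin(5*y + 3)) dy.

Let u = 5*y + 3, so du = 5 dy. When y = 0, u = 3; when y = 3, u = 18.
The integral becomes ∫ sin(u) du from 3 to 18, with antiderivative -cos(u).
Back in y: F(y) = -cos(5*y + 3).
Then F(3) - F(0) = (-cos(18)) - (-cos(3)) = cos(3) - cos(18).

cos(3) - cos(18)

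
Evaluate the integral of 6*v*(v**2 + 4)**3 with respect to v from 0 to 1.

1107/4

Let u = v**2 + 4, so du = 2*v dv. When v = 0, u = 4; when v = 1, u = 5.
The integral becomes 3·∫ u**3 du from 4 to 5, with antiderivative 3*u**4/4.
Back in v: F(v) = 3*(v**2 + 4)**4/4.
Then F(1) - F(0) = (1875/4) - (192) = 1107/4.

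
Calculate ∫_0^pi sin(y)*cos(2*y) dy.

Use the identity sin(y)cos(2*y) = [sin(3*y) + sin(-y)]/2.
An antiderivative is F(y) = cos(y)/2 - cos(3*y)/6.
Then F(pi) - F(0) = (-1/3) - (1/3) = -2/3.

-2/3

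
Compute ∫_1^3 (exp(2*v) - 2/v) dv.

An antiderivative is F(v) = exp(2*v)/2 - 2*log(v).
Then F(3) - F(1) = (-log(9) + exp(6)/2) - (exp(2)/2) = -exp(2)/2 - log(9) + exp(6)/2.

-exp(2)/2 - log(9) + exp(6)/2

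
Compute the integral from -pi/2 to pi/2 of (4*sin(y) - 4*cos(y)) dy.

-8

An antiderivative is F(y) = -4*sin(y) - 4*cos(y).
Then F(pi/2) - F(-pi/2) = (-4) - (4) = -8.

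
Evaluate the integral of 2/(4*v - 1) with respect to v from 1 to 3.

An antiderivative is F(v) = log(4*v - 1)/2.
Then F(3) - F(1) = (log(11)/2) - (log(3)/2) = -log(3)/2 + log(11)/2.

-log(3)/2 + log(11)/2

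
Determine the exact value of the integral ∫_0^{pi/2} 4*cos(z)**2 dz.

Use the identity cos^2(z) = (1 + cos(2*z))/2.
An antiderivative is F(z) = 2*z + sin(2*z).
Then F(pi/2) - F(0) = (pi) - (0) = pi.

pi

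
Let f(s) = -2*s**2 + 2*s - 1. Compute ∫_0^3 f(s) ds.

-12

By the power rule, an antiderivative is F(s) = -2*s**3/3 + s**2 - s.
Then F(3) - F(0) = (-12) - (0) = -12.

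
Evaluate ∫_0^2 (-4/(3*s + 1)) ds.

An antiderivative is F(s) = -4*log(3*s + 1)/3.
Then F(2) - F(0) = (-4*log(7)/3) - (0) = -4*log(7)/3.

-4*log(7)/3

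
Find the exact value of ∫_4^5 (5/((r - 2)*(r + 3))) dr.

log(21/16)

Factor the denominator: r**2 + r - 6 = (r + 3)(r - 2).
Partial fractions: 5/((r - 2)*(r + 3)) = -1/(r + 3) + 1/(r - 2).
An antiderivative is F(r) = log(r - 2) - log(r + 3).
Then F(5) - F(4) = (log(3/8)) - (log(2/7)) = log(21/16).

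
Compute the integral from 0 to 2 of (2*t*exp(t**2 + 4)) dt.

-exp(4) + exp(8)

Let u = t**2 + 4, so du = 2*t dt. When t = 0, u = 4; when t = 2, u = 8.
The integral becomes ∫ exp(u) du from 4 to 8, with antiderivative exp(u).
Back in t: F(t) = exp(t**2 + 4).
Then F(2) - F(0) = (exp(8)) - (exp(4)) = -exp(4) + exp(8).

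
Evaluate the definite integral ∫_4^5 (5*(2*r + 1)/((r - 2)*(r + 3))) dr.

Factor the denominator: r**2 + r - 6 = (r + 3)(r - 2).
Partial fractions: 5*(2*r + 1)/((r - 2)*(r + 3)) = 5/(r + 3) + 5/(r - 2).
An antiderivative is F(r) = 5*log(r - 2) + 5*log(r + 3).
Then F(5) - F(4) = (5*log(3) + 15*log(2)) - (5*log(2) + 5*log(7)) = -5*log(7) + 5*log(3) + 10*log(2).

-5*log(7) + 5*log(3) + 10*log(2)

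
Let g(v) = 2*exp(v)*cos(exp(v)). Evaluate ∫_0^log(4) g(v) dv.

Let u = exp(v), so du = exp(v) dv. When v = 0, u = 1; when v = log(4), u = 4.
The integral becomes 2·∫ cos(u) du from 1 to 4, with antiderivative 2*sin(u).
Back in v: F(v) = 2*sin(exp(v)).
Then F(log(4)) - F(0) = (2*sin(4)) - (2*sin(1)) = -2*sin(1) + 2*sin(4).

-2*sin(1) + 2*sin(4)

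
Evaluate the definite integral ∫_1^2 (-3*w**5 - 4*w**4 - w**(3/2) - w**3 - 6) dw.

-1313/20 - 8*sqrt(2)/5

By the power rule, an antiderivative is F(w) = -w**6/2 - 2*w**(5/2)/5 - 4*w**5/5 - w**4/4 - 6*w.
Then F(2) - F(1) = (-368/5 - 8*sqrt(2)/5) - (-159/20) = -1313/20 - 8*sqrt(2)/5.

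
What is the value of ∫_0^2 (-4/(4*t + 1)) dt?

An antiderivative is F(t) = -log(4*t + 1).
Then F(2) - F(0) = (-log(9)) - (0) = -log(9).

-log(9)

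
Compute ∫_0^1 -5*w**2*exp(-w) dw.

-10 + 25*exp(-1)

Integrate by parts twice (u = w^2, dv = -5*exp(-w) dw).
An antiderivative is F(w) = (5*w**2 + 10*w + 10)*exp(-w).
Then F(1) - F(0) = (25*exp(-1)) - (10) = -10 + 25*exp(-1).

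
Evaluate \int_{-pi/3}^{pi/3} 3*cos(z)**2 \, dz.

3*sqrt(3)/4 + pi

Use the identity cos^2(z) = (1 + cos(2*z))/2.
An antiderivative is F(z) = 3*z/2 + 3*sin(2*z)/4.
Then F(pi/3) - F(-pi/3) = (3*sqrt(3)/8 + pi/2) - (-pi/2 - 3*sqrt(3)/8) = 3*sqrt(3)/4 + pi.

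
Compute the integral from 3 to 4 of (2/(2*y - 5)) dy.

log(3)

An antiderivative is F(y) = log(2*y - 5).
Then F(4) - F(3) = (log(3)) - (0) = log(3).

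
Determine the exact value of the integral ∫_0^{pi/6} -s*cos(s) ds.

-sqrt(3)/2 - pi/12 + 1

Integrate by parts once (u = s, dv = -cos(s) ds).
An antiderivative is F(s) = -s*sin(s) - cos(s).
Then F(pi/6) - F(0) = (-sqrt(3)/2 - pi/12) - (-1) = -sqrt(3)/2 - pi/12 + 1.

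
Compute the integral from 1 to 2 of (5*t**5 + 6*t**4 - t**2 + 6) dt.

2801/30

By the power rule, an antiderivative is F(t) = 5*t**6/6 + 6*t**5/5 - t**3/3 + 6*t.
Then F(2) - F(1) = (1516/15) - (77/10) = 2801/30.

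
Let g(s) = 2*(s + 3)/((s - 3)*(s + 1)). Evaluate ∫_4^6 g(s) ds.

-log(7) + log(5) + 3*log(3)

Factor the denominator: s**2 - 2*s - 3 = (s + 1)(s - 3).
Partial fractions: 2*(s + 3)/((s - 3)*(s + 1)) = -1/(s + 1) + 3/(s - 3).
An antiderivative is F(s) = 3*log(s - 3) - log(s + 1).
Then F(6) - F(4) = (log(27/7)) - (-log(5)) = -log(7) + log(5) + 3*log(3).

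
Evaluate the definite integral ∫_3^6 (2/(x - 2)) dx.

An antiderivative is F(x) = 2*log(x - 2).
Then F(6) - F(3) = (log(16)) - (0) = log(16).

log(16)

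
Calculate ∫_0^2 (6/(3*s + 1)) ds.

log(49)

Let u = 3*s + 1, so du = 3 ds. When s = 0, u = 1; when s = 2, u = 7.
The integral becomes 2·∫ 1/u du from 1 to 7, with antiderivative 2*log(u).
Back in s: F(s) = 2*log(3*s + 1).
Then F(2) - F(0) = (log(49)) - (0) = log(49).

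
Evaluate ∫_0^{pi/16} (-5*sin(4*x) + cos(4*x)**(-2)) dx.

-1 + 5*sqrt(2)/8

An antiderivative is F(x) = 5*cos(4*x)/4 + tan(4*x)/4.
Then F(pi/16) - F(0) = (1/4 + 5*sqrt(2)/8) - (5/4) = -1 + 5*sqrt(2)/8.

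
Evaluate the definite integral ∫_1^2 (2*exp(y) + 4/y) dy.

An antiderivative is F(y) = 2*exp(y) + 4*log(y).
Then F(2) - F(1) = (log(16) + 2*exp(2)) - (2*exp(1)) = -2*exp(1) + 4*log(2) + 2*exp(2).

-2*exp(1) + 4*log(2) + 2*exp(2)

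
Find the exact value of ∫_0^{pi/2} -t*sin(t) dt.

Integrate by parts once (u = t, dv = -sin(t) dt).
An antiderivative is F(t) = t*cos(t) - sin(t).
Then F(pi/2) - F(0) = (-1) - (0) = -1.

-1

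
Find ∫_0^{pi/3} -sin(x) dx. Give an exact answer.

-1/2

An antiderivative is F(x) = cos(x).
Then F(pi/3) - F(0) = (1/2) - (1) = -1/2.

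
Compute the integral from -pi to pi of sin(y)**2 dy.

Use the identity sin^2(y) = (1 - cos(2*y))/2.
An antiderivative is F(y) = y/2 - sin(2*y)/4.
Then F(pi) - F(-pi) = (pi/2) - (-pi/2) = pi.

pi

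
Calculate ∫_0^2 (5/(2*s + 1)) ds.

5*log(5)/2

An antiderivative is F(s) = 5*log(2*s + 1)/2.
Then F(2) - F(0) = (5*log(5)/2) - (0) = 5*log(5)/2.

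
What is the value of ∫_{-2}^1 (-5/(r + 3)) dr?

-10*log(2)

An antiderivative is F(r) = -5*log(r + 3).
Then F(1) - F(-2) = (-10*log(2)) - (0) = -10*log(2).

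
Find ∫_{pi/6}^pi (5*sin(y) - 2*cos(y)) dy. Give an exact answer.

An antiderivative is F(y) = -2*sin(y) - 5*cos(y).
Then F(pi) - F(pi/6) = (5) - (-5*sqrt(3)/2 - 1) = 5*sqrt(3)/2 + 6.

5*sqrt(3)/2 + 6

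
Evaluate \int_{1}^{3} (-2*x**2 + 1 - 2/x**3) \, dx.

-146/9

By the power rule, an antiderivative is F(x) = -2*x**3/3 + x + x**(-2).
Then F(3) - F(1) = (-134/9) - (4/3) = -146/9.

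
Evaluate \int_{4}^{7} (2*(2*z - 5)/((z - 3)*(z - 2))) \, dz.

log(100)

Factor the denominator: z**2 - 5*z + 6 = (z - 2)(z - 3).
Partial fractions: 2*(2*z - 5)/((z - 3)*(z - 2)) = 2/(z - 2) + 2/(z - 3).
An antiderivative is F(z) = 2*log(z - 3) + 2*log(z - 2).
Then F(7) - F(4) = (4*log(2) + 2*log(5)) - (log(4)) = log(100).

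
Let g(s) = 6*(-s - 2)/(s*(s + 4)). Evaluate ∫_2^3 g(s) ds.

-3*log(7) + 6*log(2)

Factor the denominator: s**2 + 4*s = (s + 4)s.
Partial fractions: 6*(-s - 2)/(s*(s + 4)) = -3/(s + 4) - 3/s.
An antiderivative is F(s) = -3*log(s) - 3*log(s + 4).
Then F(3) - F(2) = (-3*log(7) - 3*log(3)) - (-6*log(2) - 3*log(3)) = -3*log(7) + 6*log(2).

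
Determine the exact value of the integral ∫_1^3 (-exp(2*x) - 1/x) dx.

An antiderivative is F(x) = -exp(2*x)/2 - log(x).
Then F(3) - F(1) = (-exp(6)/2 - log(3)) - (-exp(2)/2) = -exp(6)/2 - log(3) + exp(2)/2.

-exp(6)/2 - log(3) + exp(2)/2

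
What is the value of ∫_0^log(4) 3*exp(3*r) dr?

63

Let u = exp(r), so du = exp(r) dr. When r = 0, u = 1; when r = log(4), u = 4.
The integral becomes 3·∫ u**2 du from 1 to 4, with antiderivative u**3.
Back in r: F(r) = exp(3*r).
Then F(log(4)) - F(0) = (64) - (1) = 63.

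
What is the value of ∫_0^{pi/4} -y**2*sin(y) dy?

-sqrt(2) - sqrt(2)*pi/4 + sqrt(2)*pi**2/32 + 2

Integrate by parts twice (u = y^2, dv = -sin(y) dy).
An antiderivative is F(y) = y**2*cos(y) - 2*y*sin(y) - 2*cos(y).
Then F(pi/4) - F(0) = (sqrt(2)*(-32 - 8*pi + pi**2)/32) - (-2) = -sqrt(2) - sqrt(2)*pi/4 + sqrt(2)*pi**2/32 + 2.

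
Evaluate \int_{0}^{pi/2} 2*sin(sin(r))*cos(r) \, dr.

Let u = sin(r), so du = cos(r) dr. When r = 0, u = 0; when r = pi/2, u = 1.
The integral becomes 2·∫ sin(u) du from 0 to 1, with antiderivative -2*cos(u).
Back in r: F(r) = -2*cos(sin(r)).
Then F(pi/2) - F(0) = (-2*cos(1)) - (-2) = 2 - 2*cos(1).

2 - 2*cos(1)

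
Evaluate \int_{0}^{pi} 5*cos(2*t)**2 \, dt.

5*pi/2

Use the identity cos^2(2*t) = (1 + cos(4*t))/2.
An antiderivative is F(t) = 5*t/2 + 5*sin(4*t)/8.
Then F(pi) - F(0) = (5*pi/2) - (0) = 5*pi/2.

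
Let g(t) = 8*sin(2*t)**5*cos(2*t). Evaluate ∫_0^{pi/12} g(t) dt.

1/96

Let u = sin(2*t), so du = 2*cos(2*t) dt. When t = 0, u = 0; when t = pi/12, u = 1/2.
The integral becomes 4·∫ u**5 du from 0 to 1/2, with antiderivative 2*u**6/3.
Back in t: F(t) = 2*sin(2*t)**6/3.
Then F(pi/12) - F(0) = (1/96) - (0) = 1/96.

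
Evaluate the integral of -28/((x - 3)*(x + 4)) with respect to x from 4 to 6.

-8*log(2) - 4*log(3) + 4*log(5)

Factor the denominator: x**2 + x - 12 = (x + 4)(x - 3).
Partial fractions: -28/((x - 3)*(x + 4)) = 4/(x + 4) - 4/(x - 3).
An antiderivative is F(x) = -4*log(x - 3) + 4*log(x + 4).
Then F(6) - F(4) = (-4*log(3) + 4*log(2) + 4*log(5)) - (12*log(2)) = -8*log(2) - 4*log(3) + 4*log(5).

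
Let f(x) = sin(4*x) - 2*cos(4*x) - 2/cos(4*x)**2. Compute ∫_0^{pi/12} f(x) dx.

An antiderivative is F(x) = -sin(4*x)/2 - cos(4*x)/4 - tan(4*x)/2.
Then F(pi/12) - F(0) = (-3*sqrt(3)/4 - 1/8) - (-1/4) = 1/8 - 3*sqrt(3)/4.

1/8 - 3*sqrt(3)/4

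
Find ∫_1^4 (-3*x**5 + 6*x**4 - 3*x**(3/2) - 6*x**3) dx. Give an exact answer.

-6198/5

By the power rule, an antiderivative is F(x) = -x**6/2 - 6*x**(5/2)/5 + 6*x**5/5 - 3*x**4/2.
Then F(4) - F(1) = (-6208/5) - (-2) = -6198/5.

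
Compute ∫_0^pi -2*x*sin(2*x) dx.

pi

Integrate by parts once (u = x, dv = -2*sin(2*x) dx).
An antiderivative is F(x) = x*cos(2*x) - sin(2*x)/2.
Then F(pi) - F(0) = (pi) - (0) = pi.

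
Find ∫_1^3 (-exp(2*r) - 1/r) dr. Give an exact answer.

An antiderivative is F(r) = -exp(2*r)/2 - log(r).
Then F(3) - F(1) = (-exp(6)/2 - log(3)) - (-exp(2)/2) = -exp(6)/2 - log(3) + exp(2)/2.

-exp(6)/2 - log(3) + exp(2)/2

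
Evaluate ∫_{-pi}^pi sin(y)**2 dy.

pi

Use the identity sin^2(y) = (1 - cos(2*y))/2.
An antiderivative is F(y) = y/2 - sin(2*y)/4.
Then F(pi) - F(-pi) = (pi/2) - (-pi/2) = pi.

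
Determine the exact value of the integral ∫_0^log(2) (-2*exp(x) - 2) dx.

-2 - 2*log(2)

An antiderivative is F(x) = -2*x - 2*exp(x).
Then F(log(2)) - F(0) = (-4 - 2*log(2)) - (-2) = -2 - 2*log(2).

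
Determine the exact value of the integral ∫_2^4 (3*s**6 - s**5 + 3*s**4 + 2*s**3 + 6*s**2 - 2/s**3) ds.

By the power rule, an antiderivative is F(s) = 3*s**7/7 - s**6/6 + 3*s**5/5 + s**4/2 + 2*s**3 + s**(-2).
Then F(4) - F(2) = (12111977/1680) - (36809/420) = 3988247/560.

3988247/560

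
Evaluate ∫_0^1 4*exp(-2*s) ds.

An antiderivative is F(s) = -2*exp(-2*s).
Then F(1) - F(0) = (-2*exp(-2)) - (-2) = 2 - 2*exp(-2).

2 - 2*exp(-2)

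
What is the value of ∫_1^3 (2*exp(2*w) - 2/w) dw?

An antiderivative is F(w) = exp(2*w) - 2*log(w).
Then F(3) - F(1) = (-log(9) + exp(6)) - (exp(2)) = -exp(2) - log(9) + exp(6).

-exp(2) - log(9) + exp(6)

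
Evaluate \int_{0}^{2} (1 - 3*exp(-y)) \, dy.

-1 + 3*exp(-2)

An antiderivative is F(y) = y + 3*exp(-y).
Then F(2) - F(0) = (3*exp(-2) + 2) - (3) = -1 + 3*exp(-2).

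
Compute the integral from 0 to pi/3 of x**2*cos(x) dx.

-sqrt(3) + sqrt(3)*pi**2/18 + pi/3

Integrate by parts twice (u = x^2, dv = cos(x) dx).
An antiderivative is F(x) = x**2*sin(x) + 2*x*cos(x) - 2*sin(x).
Then F(pi/3) - F(0) = (-sqrt(3) + sqrt(3)*pi**2/18 + pi/3) - (0) = -sqrt(3) + sqrt(3)*pi**2/18 + pi/3.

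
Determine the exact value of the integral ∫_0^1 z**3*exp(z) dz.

Integrate by parts 3 times (u = z^3, dv = exp(z) dz).
An antiderivative is F(z) = (z**3 - 3*z**2 + 6*z - 6)*exp(z).
Then F(1) - F(0) = (-2*E) - (-6) = 6 - 2*E.

6 - 2*E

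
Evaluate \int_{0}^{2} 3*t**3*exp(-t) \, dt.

18 - 114*exp(-2)

Integrate by parts 3 times (u = t^3, dv = 3*exp(-t) dt).
An antiderivative is F(t) = (-3*t**3 - 9*t**2 - 18*t - 18)*exp(-t).
Then F(2) - F(0) = (-114*exp(-2)) - (-18) = 18 - 114*exp(-2).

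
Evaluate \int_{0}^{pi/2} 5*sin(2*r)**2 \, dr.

Use the identity sin^2(2*r) = (1 - cos(4*r))/2.
An antiderivative is F(r) = 5*r/2 - 5*sin(4*r)/8.
Then F(pi/2) - F(0) = (5*pi/4) - (0) = 5*pi/4.

5*pi/4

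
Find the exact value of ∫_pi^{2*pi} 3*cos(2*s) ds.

An antiderivative is F(s) = 3*sin(2*s)/2.
Then F(2*pi) - F(pi) = (0) - (0) = 0.

0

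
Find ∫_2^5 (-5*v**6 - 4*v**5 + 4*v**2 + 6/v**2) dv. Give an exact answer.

By the power rule, an antiderivative is F(v) = -5*v**7/7 - 2*v**6/3 + 4*v**3/3 - 6/v.
Then F(5) - F(2) = (-2311917/35) - (-885/7) = -2307492/35.

-2307492/35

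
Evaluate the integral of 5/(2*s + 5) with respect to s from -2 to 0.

5*log(5)/2

An antiderivative is F(s) = 5*log(2*s + 5)/2.
Then F(0) - F(-2) = (5*log(5)/2) - (0) = 5*log(5)/2.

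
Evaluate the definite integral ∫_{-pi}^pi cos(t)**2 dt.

pi

Use the identity cos^2(t) = (1 + cos(2*t))/2.
An antiderivative is F(t) = t/2 + sin(2*t)/4.
Then F(pi) - F(-pi) = (pi/2) - (-pi/2) = pi.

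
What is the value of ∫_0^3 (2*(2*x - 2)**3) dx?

60

Let u = 2*x - 2, so du = 2 dx. When x = 0, u = -2; when x = 3, u = 4.
The integral becomes ∫ u**3 du from -2 to 4, with antiderivative u**4/4.
Back in x: F(x) = (2*x - 2)**4/4.
Then F(3) - F(0) = (64) - (4) = 60.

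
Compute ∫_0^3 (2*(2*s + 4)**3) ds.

2436

Let u = 2*s + 4, so du = 2 ds. When s = 0, u = 4; when s = 3, u = 10.
The integral becomes ∫ u**3 du from 4 to 10, with antiderivative u**4/4.
Back in s: F(s) = (2*s + 4)**4/4.
Then F(3) - F(0) = (2500) - (64) = 2436.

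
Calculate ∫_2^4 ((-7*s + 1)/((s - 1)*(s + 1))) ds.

-4*log(5) + log(3)

Factor the denominator: s**2 - 1 = (s + 1)(s - 1).
Partial fractions: (-7*s + 1)/((s - 1)*(s + 1)) = -4/(s + 1) - 3/(s - 1).
An antiderivative is F(s) = -3*log(s - 1) - 4*log(s + 1).
Then F(4) - F(2) = (-4*log(5) - 3*log(3)) - (-log(81)) = -4*log(5) + log(3).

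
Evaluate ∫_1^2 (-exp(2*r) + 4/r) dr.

An antiderivative is F(r) = -exp(2*r)/2 + 4*log(r).
Then F(2) - F(1) = (-exp(4)/2 + log(16)) - (-exp(2)/2) = -exp(4)/2 + log(16) + exp(2)/2.

-exp(4)/2 + log(16) + exp(2)/2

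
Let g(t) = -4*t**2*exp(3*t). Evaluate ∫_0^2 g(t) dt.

Integrate by parts twice (u = t^2, dv = -4*exp(3*t) dt).
An antiderivative is F(t) = (-36*t**2 + 24*t - 8)*exp(3*t)/27.
Then F(2) - F(0) = (-104*exp(6)/27) - (-8/27) = 8/27 - 104*exp(6)/27.

8/27 - 104*exp(6)/27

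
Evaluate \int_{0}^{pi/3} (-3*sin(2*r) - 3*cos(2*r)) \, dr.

-9/4 - 3*sqrt(3)/4

An antiderivative is F(r) = -3*sin(2*r)/2 + 3*cos(2*r)/2.
Then F(pi/3) - F(0) = (-3*sqrt(3)/4 - 3/4) - (3/2) = -9/4 - 3*sqrt(3)/4.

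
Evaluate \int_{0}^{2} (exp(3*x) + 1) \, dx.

An antiderivative is F(x) = exp(3*x)/3 + x.
Then F(2) - F(0) = (2 + exp(6)/3) - (1/3) = 5/3 + exp(6)/3.

5/3 + exp(6)/3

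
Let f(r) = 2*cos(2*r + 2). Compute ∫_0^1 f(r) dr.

Let u = 2*r + 2, so du = 2 dr. When r = 0, u = 2; when r = 1, u = 4.
The integral becomes ∫ cos(u) du from 2 to 4, with antiderivative sin(u).
Back in r: F(r) = sin(2*r + 2).
Then F(1) - F(0) = (sin(4)) - (sin(2)) = -sin(2) + sin(4).

-sin(2) + sin(4)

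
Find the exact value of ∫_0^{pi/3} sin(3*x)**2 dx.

pi/6

Use the identity sin^2(3*x) = (1 - cos(6*x))/2.
An antiderivative is F(x) = x/2 - sin(6*x)/12.
Then F(pi/3) - F(0) = (pi/6) - (0) = pi/6.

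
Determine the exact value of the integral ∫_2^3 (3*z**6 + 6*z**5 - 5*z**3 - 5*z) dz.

40703/28

By the power rule, an antiderivative is F(z) = 3*z**7/7 + z**6 - 5*z**4/4 - 5*z**2/2.
Then F(3) - F(2) = (43191/28) - (622/7) = 40703/28.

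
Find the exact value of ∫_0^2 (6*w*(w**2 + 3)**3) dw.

Let u = w**2 + 3, so du = 2*w dw. When w = 0, u = 3; when w = 2, u = 7.
The integral becomes 3·∫ u**3 du from 3 to 7, with antiderivative 3*u**4/4.
Back in w: F(w) = 3*(w**2 + 3)**4/4.
Then F(2) - F(0) = (7203/4) - (243/4) = 1740.

1740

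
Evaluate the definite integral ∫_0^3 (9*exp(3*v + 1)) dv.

-3*exp(1)*(1 - exp(9))

Let u = 3*v + 1, so du = 3 dv. When v = 0, u = 1; when v = 3, u = 10.
The integral becomes 3·∫ exp(u) du from 1 to 10, with antiderivative 3*exp(u).
Back in v: F(v) = 3*exp(3*v + 1).
Then F(3) - F(0) = (3*exp(10)) - (3*exp(1)) = -3*exp(1)*(1 - exp(9)).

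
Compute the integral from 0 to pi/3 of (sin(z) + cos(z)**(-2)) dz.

1/2 + sqrt(3)

An antiderivative is F(z) = -cos(z) + tan(z).
Then F(pi/3) - F(0) = (-1/2 + sqrt(3)) - (-1) = 1/2 + sqrt(3).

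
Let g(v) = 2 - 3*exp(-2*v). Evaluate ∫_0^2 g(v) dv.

3*exp(-4)/2 + 5/2

An antiderivative is F(v) = 2*v + 3*exp(-2*v)/2.
Then F(2) - F(0) = (3*exp(-4)/2 + 4) - (3/2) = 3*exp(-4)/2 + 5/2.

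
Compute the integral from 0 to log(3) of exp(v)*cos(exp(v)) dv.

Let u = exp(v), so du = exp(v) dv. When v = 0, u = 1; when v = log(3), u = 3.
The integral becomes ∫ cos(u) du from 1 to 3, with antiderivative sin(u).
Back in v: F(v) = sin(exp(v)).
Then F(log(3)) - F(0) = (sin(3)) - (sin(1)) = -sin(1) + sin(3).

-sin(1) + sin(3)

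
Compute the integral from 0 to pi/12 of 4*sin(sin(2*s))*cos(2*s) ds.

Let u = sin(2*s), so du = 2*cos(2*s) ds. When s = 0, u = 0; when s = pi/12, u = 1/2.
The integral becomes 2·∫ sin(u) du from 0 to 1/2, with antiderivative -2*cos(u).
Back in s: F(s) = -2*cos(sin(2*s)).
Then F(pi/12) - F(0) = (-2*cos(1/2)) - (-2) = 2 - 2*cos(1/2).

2 - 2*cos(1/2)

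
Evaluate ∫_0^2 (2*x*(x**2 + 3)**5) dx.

Let u = x**2 + 3, so du = 2*x dx. When x = 0, u = 3; when x = 2, u = 7.
The integral becomes ∫ u**5 du from 3 to 7, with antiderivative u**6/6.
Back in x: F(x) = (x**2 + 3)**6/6.
Then F(2) - F(0) = (117649/6) - (243/2) = 58460/3.

58460/3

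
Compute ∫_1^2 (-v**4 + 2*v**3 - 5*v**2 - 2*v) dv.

By the power rule, an antiderivative is F(v) = -v**5/5 + v**4/2 - 5*v**3/3 - v**2.
Then F(2) - F(1) = (-236/15) - (-71/30) = -401/30.

-401/30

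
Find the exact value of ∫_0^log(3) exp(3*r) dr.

Let u = exp(r), so du = exp(r) dr. When r = 0, u = 1; when r = log(3), u = 3.
The integral becomes ∫ u**2 du from 1 to 3, with antiderivative u**3/3.
Back in r: F(r) = exp(3*r)/3.
Then F(log(3)) - F(0) = (9) - (1/3) = 26/3.

26/3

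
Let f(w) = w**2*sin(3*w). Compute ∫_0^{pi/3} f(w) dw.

-4/27 + pi**2/27

Integrate by parts twice (u = w^2, dv = sin(3*w) dw).
An antiderivative is F(w) = -w**2*cos(3*w)/3 + 2*w*sin(3*w)/9 + 2*cos(3*w)/27.
Then F(pi/3) - F(0) = (-2/27 + pi**2/27) - (2/27) = -4/27 + pi**2/27.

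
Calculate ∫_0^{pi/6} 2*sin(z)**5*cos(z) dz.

Let u = sin(z), so du = cos(z) dz. When z = 0, u = 0; when z = pi/6, u = 1/2.
The integral becomes 2·∫ u**5 du from 0 to 1/2, with antiderivative u**6/3.
Back in z: F(z) = sin(z)**6/3.
Then F(pi/6) - F(0) = (1/192) - (0) = 1/192.

1/192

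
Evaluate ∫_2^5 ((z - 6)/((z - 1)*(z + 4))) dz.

Factor the denominator: z**2 + 3*z - 4 = (z + 4)(z - 1).
Partial fractions: (z - 6)/((z - 1)*(z + 4)) = 2/(z + 4) - 1/(z - 1).
An antiderivative is F(z) = -log(z - 1) + 2*log(z + 4).
Then F(5) - F(2) = (log(81/4)) - (log(36)) = log(9/16).

log(9/16)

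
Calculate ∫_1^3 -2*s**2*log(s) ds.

Integrate by parts once (u = ln s, dv = -2*s**2 ds).
An antiderivative is F(s) = -2*s**3*(3*log(s) - 1)/9.
Then F(3) - F(1) = (6 - 18*log(3)) - (2/9) = 52/9 - 18*log(3).

52/9 - 18*log(3)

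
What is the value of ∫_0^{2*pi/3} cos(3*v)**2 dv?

Use the identity cos^2(3*v) = (1 + cos(6*v))/2.
An antiderivative is F(v) = v/2 + sin(6*v)/12.
Then F(2*pi/3) - F(0) = (pi/3) - (0) = pi/3.

pi/3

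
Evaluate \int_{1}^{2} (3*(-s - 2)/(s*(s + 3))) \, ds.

Factor the denominator: s**2 + 3*s = (s + 3)s.
Partial fractions: 3*(-s - 2)/(s*(s + 3)) = -1/(s + 3) - 2/s.
An antiderivative is F(s) = -2*log(s) - log(s + 3).
Then F(2) - F(1) = (-log(20)) - (-log(4)) = -log(5).

-log(5)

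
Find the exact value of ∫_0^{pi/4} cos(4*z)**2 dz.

Use the identity cos^2(4*z) = (1 + cos(8*z))/2.
An antiderivative is F(z) = z/2 + sin(8*z)/16.
Then F(pi/4) - F(0) = (pi/8) - (0) = pi/8.

pi/8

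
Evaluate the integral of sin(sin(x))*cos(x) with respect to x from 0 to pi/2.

1 - cos(1)

Let u = sin(x), so du = cos(x) dx. When x = 0, u = 0; when x = pi/2, u = 1.
The integral becomes ∫ sin(u) du from 0 to 1, with antiderivative -cos(u).
Back in x: F(x) = -cos(sin(x)).
Then F(pi/2) - F(0) = (-cos(1)) - (-1) = 1 - cos(1).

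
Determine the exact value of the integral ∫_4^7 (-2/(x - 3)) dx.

-log(16)

An antiderivative is F(x) = -2*log(x - 3).
Then F(7) - F(4) = (-log(16)) - (0) = -log(16).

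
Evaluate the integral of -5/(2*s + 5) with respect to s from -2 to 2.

An antiderivative is F(s) = -5*log(2*s + 5)/2.
Then F(2) - F(-2) = (-5*log(3)) - (0) = -5*log(3).

-5*log(3)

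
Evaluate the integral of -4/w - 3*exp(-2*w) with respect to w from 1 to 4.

-8*log(2) - 3*exp(-2)/2 + 3*exp(-8)/2

An antiderivative is F(w) = -4*log(w) + 3*exp(-2*w)/2.
Then F(4) - F(1) = (-8*log(2) + 3*exp(-8)/2) - (3*exp(-2)/2) = -8*log(2) - 3*exp(-2)/2 + 3*exp(-8)/2.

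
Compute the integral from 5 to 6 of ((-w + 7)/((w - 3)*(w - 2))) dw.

-14*log(2) + 9*log(3)

Factor the denominator: w**2 - 5*w + 6 = (w - 2)(w - 3).
Partial fractions: (-w + 7)/((w - 3)*(w - 2)) = -5/(w - 2) + 4/(w - 3).
An antiderivative is F(w) = 4*log(w - 3) - 5*log(w - 2).
Then F(6) - F(5) = (-10*log(2) + 4*log(3)) - (-5*log(3) + 4*log(2)) = -14*log(2) + 9*log(3).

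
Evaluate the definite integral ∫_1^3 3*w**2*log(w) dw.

Integrate by parts once (u = ln w, dv = 3*w**2 dw).
An antiderivative is F(w) = w**3*(3*log(w) - 1)/3.
Then F(3) - F(1) = (-9 + 27*log(3)) - (-1/3) = -26/3 + 27*log(3).

-26/3 + 27*log(3)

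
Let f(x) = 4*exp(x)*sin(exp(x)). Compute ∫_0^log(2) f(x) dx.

-4*cos(2) + 4*cos(1)

Let u = exp(x), so du = exp(x) dx. When x = 0, u = 1; when x = log(2), u = 2.
The integral becomes 4·∫ sin(u) du from 1 to 2, with antiderivative -4*cos(u).
Back in x: F(x) = -4*cos(exp(x)).
Then F(log(2)) - F(0) = (-4*cos(2)) - (-4*cos(1)) = -4*cos(2) + 4*cos(1).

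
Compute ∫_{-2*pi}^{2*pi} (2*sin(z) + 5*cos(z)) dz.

0

An antiderivative is F(z) = 5*sin(z) - 2*cos(z).
Then F(2*pi) - F(-2*pi) = (-2) - (-2) = 0.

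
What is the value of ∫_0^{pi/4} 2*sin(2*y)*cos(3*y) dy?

-4/5 + 3*sqrt(2)/5

Use the identity sin(2*y)cos(3*y) = [sin(5*y) + sin(-y)]/2.
An antiderivative is F(y) = cos(y) - cos(5*y)/5.
Then F(pi/4) - F(0) = (3*sqrt(2)/5) - (4/5) = -4/5 + 3*sqrt(2)/5.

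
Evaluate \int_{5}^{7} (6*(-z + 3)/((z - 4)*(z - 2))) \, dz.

-3*log(5)

Factor the denominator: z**2 - 6*z + 8 = (z - 2)(z - 4).
Partial fractions: 6*(-z + 3)/((z - 4)*(z - 2)) = -3/(z - 2) - 3/(z - 4).
An antiderivative is F(z) = -3*log(z - 4) - 3*log(z - 2).
Then F(7) - F(5) = (-3*log(5) - 3*log(3)) - (-log(27)) = -3*log(5).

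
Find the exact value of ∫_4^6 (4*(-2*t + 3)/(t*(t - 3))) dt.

-8*log(3) + 4*log(2)

Factor the denominator: t**2 - 3*t = t(t - 3).
Partial fractions: 4*(-2*t + 3)/(t*(t - 3)) = -4/t - 4/(t - 3).
An antiderivative is F(t) = -4*log(t) - 4*log(t - 3).
Then F(6) - F(4) = (-8*log(3) - 4*log(2)) - (-8*log(2)) = -8*log(3) + 4*log(2).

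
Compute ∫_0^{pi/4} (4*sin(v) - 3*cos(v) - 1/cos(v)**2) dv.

An antiderivative is F(v) = -3*sin(v) - 4*cos(v) - tan(v).
Then F(pi/4) - F(0) = (-7*sqrt(2)/2 - 1) - (-4) = 3 - 7*sqrt(2)/2.

3 - 7*sqrt(2)/2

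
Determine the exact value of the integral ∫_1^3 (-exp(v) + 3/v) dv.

-exp(3) + exp(1) + log(27)

An antiderivative is F(v) = -exp(v) + 3*log(v).
Then F(3) - F(1) = (-exp(3) + log(27)) - (-exp(1)) = -exp(3) + exp(1) + log(27).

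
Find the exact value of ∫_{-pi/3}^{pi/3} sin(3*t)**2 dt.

Use the identity sin^2(3*t) = (1 - cos(6*t))/2.
An antiderivative is F(t) = t/2 - sin(6*t)/12.
Then F(pi/3) - F(-pi/3) = (pi/6) - (-pi/6) = pi/3.

pi/3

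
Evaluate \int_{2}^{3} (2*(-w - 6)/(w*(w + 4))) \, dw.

Factor the denominator: w**2 + 4*w = (w + 4)w.
Partial fractions: 2*(-w - 6)/(w*(w + 4)) = 1/(w + 4) - 3/w.
An antiderivative is F(w) = -3*log(w) + log(w + 4).
Then F(3) - F(2) = (log(7/27)) - (log(3/4)) = log(28/81).

log(28/81)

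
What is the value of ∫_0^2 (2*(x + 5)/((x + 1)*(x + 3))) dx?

-2*log(5) + 6*log(3)

Factor the denominator: x**2 + 4*x + 3 = (x + 3)(x + 1).
Partial fractions: 2*(x + 5)/((x + 1)*(x + 3)) = -2/(x + 3) + 4/(x + 1).
An antiderivative is F(x) = 4*log(x + 1) - 2*log(x + 3).
Then F(2) - F(0) = (log(81/25)) - (-log(9)) = -2*log(5) + 6*log(3).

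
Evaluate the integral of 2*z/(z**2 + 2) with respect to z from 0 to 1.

log(3/2)

Let u = z**2 + 2, so du = 2*z dz. When z = 0, u = 2; when z = 1, u = 3.
The integral becomes ∫ 1/u du from 2 to 3, with antiderivative log(u).
Back in z: F(z) = log(z**2 + 2).
Then F(1) - F(0) = (log(3)) - (log(2)) = log(3/2).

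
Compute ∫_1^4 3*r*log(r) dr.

-45/4 + 48*log(2)

Integrate by parts once (u = ln r, dv = 3*r dr).
An antiderivative is F(r) = 3*r**2*(2*log(r) - 1)/4.
Then F(4) - F(1) = (-12 + 48*log(2)) - (-3/4) = -45/4 + 48*log(2).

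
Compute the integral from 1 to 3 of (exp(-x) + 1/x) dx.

-exp(-3) + exp(-1) + log(3)

An antiderivative is F(x) = log(x) - exp(-x).
Then F(3) - F(1) = (-exp(-3) + log(3)) - (-exp(-1)) = -exp(-3) + exp(-1) + log(3).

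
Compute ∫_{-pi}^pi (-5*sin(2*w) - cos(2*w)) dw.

An antiderivative is F(w) = -sin(2*w)/2 + 5*cos(2*w)/2.
Then F(pi) - F(-pi) = (5/2) - (5/2) = 0.

0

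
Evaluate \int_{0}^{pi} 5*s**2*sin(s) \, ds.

Integrate by parts twice (u = s^2, dv = 5*sin(s) ds).
An antiderivative is F(s) = -5*s**2*cos(s) + 10*s*sin(s) + 10*cos(s).
Then F(pi) - F(0) = (-10 + 5*pi**2) - (10) = -20 + 5*pi**2.

-20 + 5*pi**2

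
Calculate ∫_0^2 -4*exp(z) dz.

An antiderivative is F(z) = -4*exp(z).
Then F(2) - F(0) = (-4*exp(2)) - (-4) = 4 - 4*exp(2).

4 - 4*exp(2)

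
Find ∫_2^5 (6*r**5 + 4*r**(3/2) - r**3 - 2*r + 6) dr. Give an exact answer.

-32*sqrt(2)/5 + 40*sqrt(5) + 61623/4

By the power rule, an antiderivative is F(r) = r**6 + 8*r**(5/2)/5 - r**4/4 - r**2 + 6*r.
Then F(5) - F(2) = (40*sqrt(5) + 61895/4) - (32*sqrt(2)/5 + 68) = -32*sqrt(2)/5 + 40*sqrt(5) + 61623/4.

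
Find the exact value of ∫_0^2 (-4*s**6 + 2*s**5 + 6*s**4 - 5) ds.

-2458/105

By the power rule, an antiderivative is F(s) = -4*s**7/7 + s**6/3 + 6*s**5/5 - 5*s.
Then F(2) - F(0) = (-2458/105) - (0) = -2458/105.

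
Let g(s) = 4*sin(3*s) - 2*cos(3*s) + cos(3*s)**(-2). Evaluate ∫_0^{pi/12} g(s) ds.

An antiderivative is F(s) = -2*sin(3*s)/3 - 4*cos(3*s)/3 + tan(3*s)/3.
Then F(pi/12) - F(0) = (1/3 - sqrt(2)) - (-4/3) = 5/3 - sqrt(2).

5/3 - sqrt(2)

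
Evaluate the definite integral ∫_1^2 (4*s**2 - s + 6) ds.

83/6

By the power rule, an antiderivative is F(s) = 4*s**3/3 - s**2/2 + 6*s.
Then F(2) - F(1) = (62/3) - (41/6) = 83/6.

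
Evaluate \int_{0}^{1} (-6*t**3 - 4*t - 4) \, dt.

-15/2

By the power rule, an antiderivative is F(t) = -3*t**4/2 - 2*t**2 - 4*t.
Then F(1) - F(0) = (-15/2) - (0) = -15/2.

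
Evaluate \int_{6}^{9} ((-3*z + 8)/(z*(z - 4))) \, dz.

Factor the denominator: z**2 - 4*z = z(z - 4).
Partial fractions: (-3*z + 8)/(z*(z - 4)) = -2/z - 1/(z - 4).
An antiderivative is F(z) = -2*log(z) - log(z - 4).
Then F(9) - F(6) = (-4*log(3) - log(5)) - (-log(72)) = log(8/45).

log(8/45)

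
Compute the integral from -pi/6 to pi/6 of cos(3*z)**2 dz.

Use the identity cos^2(3*z) = (1 + cos(6*z))/2.
An antiderivative is F(z) = z/2 + sin(6*z)/12.
Then F(pi/6) - F(-pi/6) = (pi/12) - (-pi/12) = pi/6.

pi/6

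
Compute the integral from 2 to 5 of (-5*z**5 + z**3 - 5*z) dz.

-51471/4

By the power rule, an antiderivative is F(z) = -5*z**6/6 + z**4/4 - 5*z**2/2.
Then F(5) - F(2) = (-155125/12) - (-178/3) = -51471/4.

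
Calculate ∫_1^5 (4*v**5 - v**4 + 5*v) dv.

By the power rule, an antiderivative is F(v) = 2*v**6/3 - v**5/5 + 5*v**2/2.
Then F(5) - F(1) = (59125/6) - (89/30) = 49256/5.

49256/5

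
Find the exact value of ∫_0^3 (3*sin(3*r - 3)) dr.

cos(3) - cos(6)

Let u = 3*r - 3, so du = 3 dr. When r = 0, u = -3; when r = 3, u = 6.
The integral becomes ∫ sin(u) du from -3 to 6, with antiderivative -cos(u).
Back in r: F(r) = -cos(3*r - 3).
Then F(3) - F(0) = (-cos(6)) - (-cos(3)) = cos(3) - cos(6).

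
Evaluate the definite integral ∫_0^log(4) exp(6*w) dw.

1365/2

Let u = exp(w), so du = exp(w) dw. When w = 0, u = 1; when w = log(4), u = 4.
The integral becomes ∫ u**5 du from 1 to 4, with antiderivative u**6/6.
Back in w: F(w) = exp(6*w)/6.
Then F(log(4)) - F(0) = (2048/3) - (1/6) = 1365/2.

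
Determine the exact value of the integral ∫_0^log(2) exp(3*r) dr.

Let u = exp(r), so du = exp(r) dr. When r = 0, u = 1; when r = log(2), u = 2.
The integral becomes ∫ u**2 du from 1 to 2, with antiderivative u**3/3.
Back in r: F(r) = exp(3*r)/3.
Then F(log(2)) - F(0) = (8/3) - (1/3) = 7/3.

7/3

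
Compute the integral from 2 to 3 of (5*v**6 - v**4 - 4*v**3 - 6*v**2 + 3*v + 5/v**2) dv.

140054/105

By the power rule, an antiderivative is F(v) = 5*v**7/7 - v**5/5 - v**4 - 2*v**3 + 3*v**2/2 - 5/v.
Then F(3) - F(2) = (291979/210) - (3957/70) = 140054/105.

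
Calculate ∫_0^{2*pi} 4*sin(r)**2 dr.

4*pi

Use the identity sin^2(r) = (1 - cos(2*r))/2.
An antiderivative is F(r) = 2*r - sin(2*r).
Then F(2*pi) - F(0) = (4*pi) - (0) = 4*pi.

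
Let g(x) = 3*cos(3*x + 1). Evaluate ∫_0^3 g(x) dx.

Let u = 3*x + 1, so du = 3 dx. When x = 0, u = 1; when x = 3, u = 10.
The integral becomes ∫ cos(u) du from 1 to 10, with antiderivative sin(u).
Back in x: F(x) = sin(3*x + 1).
Then F(3) - F(0) = (sin(10)) - (sin(1)) = -sin(1) + sin(10).

-sin(1) + sin(10)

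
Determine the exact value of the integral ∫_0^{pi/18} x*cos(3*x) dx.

Integrate by parts once (u = x, dv = cos(3*x) dx).
An antiderivative is F(x) = x*sin(3*x)/3 + cos(3*x)/9.
Then F(pi/18) - F(0) = (pi/108 + sqrt(3)/18) - (1/9) = -1/9 + pi/108 + sqrt(3)/18.

-1/9 + pi/108 + sqrt(3)/18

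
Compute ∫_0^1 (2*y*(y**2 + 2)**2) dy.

19/3

Let u = y**2 + 2, so du = 2*y dy. When y = 0, u = 2; when y = 1, u = 3.
The integral becomes ∫ u**2 du from 2 to 3, with antiderivative u**3/3.
Back in y: F(y) = (y**2 + 2)**3/3.
Then F(1) - F(0) = (9) - (8/3) = 19/3.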